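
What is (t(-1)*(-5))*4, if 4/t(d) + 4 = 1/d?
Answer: 16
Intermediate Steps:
t(d) = 4/(-4 + 1/d)
(t(-1)*(-5))*4 = (-4*(-1)/(-1 + 4*(-1))*(-5))*4 = (-4*(-1)/(-1 - 4)*(-5))*4 = (-4*(-1)/(-5)*(-5))*4 = (-4*(-1)*(-⅕)*(-5))*4 = -⅘*(-5)*4 = 4*4 = 16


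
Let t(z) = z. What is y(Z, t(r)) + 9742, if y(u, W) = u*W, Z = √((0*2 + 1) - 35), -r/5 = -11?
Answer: 9742 + 55*I*√34 ≈ 9742.0 + 320.7*I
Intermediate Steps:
r = 55 (r = -5*(-11) = 55)
Z = I*√34 (Z = √((0 + 1) - 35) = √(1 - 35) = √(-34) = I*√34 ≈ 5.8309*I)
y(u, W) = W*u
y(Z, t(r)) + 9742 = 55*(I*√34) + 9742 = 55*I*√34 + 9742 = 9742 + 55*I*√34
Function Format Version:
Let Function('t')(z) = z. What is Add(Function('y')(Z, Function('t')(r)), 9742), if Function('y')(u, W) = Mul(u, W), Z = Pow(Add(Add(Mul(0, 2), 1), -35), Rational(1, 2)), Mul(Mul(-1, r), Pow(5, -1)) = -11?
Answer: Add(9742, Mul(55, I, Pow(34, Rational(1, 2)))) ≈ Add(9742.0, Mul(320.70, I))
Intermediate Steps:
r = 55 (r = Mul(-5, -11) = 55)
Z = Mul(I, Pow(34, Rational(1, 2))) (Z = Pow(Add(Add(0, 1), -35), Rational(1, 2)) = Pow(Add(1, -35), Rational(1, 2)) = Pow(-34, Rational(1, 2)) = Mul(I, Pow(34, Rational(1, 2))) ≈ Mul(5.8309, I))
Function('y')(u, W) = Mul(W, u)
Add(Function('y')(Z, Function('t')(r)), 9742) = Add(Mul(55, Mul(I, Pow(34, Rational(1, 2)))), 9742) = Add(Mul(55, I, Pow(34, Rational(1, 2))), 9742) = Add(9742, Mul(55, I, Pow(34, Rational(1, 2))))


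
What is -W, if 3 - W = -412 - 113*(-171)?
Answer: 18908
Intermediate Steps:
W = -18908 (W = 3 - (-412 - 113*(-171)) = 3 - (-412 + 19323) = 3 - 1*18911 = 3 - 18911 = -18908)
-W = -1*(-18908) = 18908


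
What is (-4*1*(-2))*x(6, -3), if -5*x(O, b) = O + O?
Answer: -96/5 ≈ -19.200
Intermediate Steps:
x(O, b) = -2*O/5 (x(O, b) = -(O + O)/5 = -2*O/5)
(-4*1*(-2))*x(6, -3) = (-4*1*(-2))*(-⅖*6) = -4*(-2)*(-12/5) = 8*(-12/5) = -96/5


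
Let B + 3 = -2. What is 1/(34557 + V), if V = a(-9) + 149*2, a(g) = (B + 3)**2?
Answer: 1/34859 ≈ 2.8687e-5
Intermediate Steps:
B = -5 (B = -3 - 2 = -5)
a(g) = 4 (a(g) = (-5 + 3)**2 = (-2)**2 = 4)
V = 302 (V = 4 + 149*2 = 4 + 298 = 302)
1/(34557 + V) = 1/(34557 + 302) = 1/34859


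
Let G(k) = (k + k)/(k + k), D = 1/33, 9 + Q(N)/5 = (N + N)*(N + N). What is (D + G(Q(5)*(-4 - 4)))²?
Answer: 1156/1089 ≈ 1.0615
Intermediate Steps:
Q(N) = -45 + 20*N² (Q(N) = -45 + 5*((N + N)*(N + N)) = -45 + 5*((2*N)*(2*N)) = -45 + 5*(4*N²) = -45 + 20*N²)
D = 1/33 ≈ 0.030303
G(k) = 1 (G(k) = (2*k)/((2*k)) = (2*k)*(1/(2*k)) = 1)
(D + G(Q(5)*(-4 - 4)))² = (1/33 + 1)² = (34/33)² = 1156/1089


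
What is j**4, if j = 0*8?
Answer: 0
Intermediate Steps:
j = 0
j**4 = 0**4 = 0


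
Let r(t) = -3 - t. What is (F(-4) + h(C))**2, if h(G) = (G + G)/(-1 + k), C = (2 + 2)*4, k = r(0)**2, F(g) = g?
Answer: 0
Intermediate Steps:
k = 9 (k = (-3 - 1*0)**2 = (-3 + 0)**2 = (-3)**2 = 9)
C = 16 (C = 4*4 = 16)
h(G) = G/4 (h(G) = (G + G)/(-1 + 9) = (2*G)/8 = (2*G)*(1/8) = G/4)
(F(-4) + h(C))**2 = (-4 + (1/4)*16)**2 = (-4 + 4)**2 = 0**2 = 0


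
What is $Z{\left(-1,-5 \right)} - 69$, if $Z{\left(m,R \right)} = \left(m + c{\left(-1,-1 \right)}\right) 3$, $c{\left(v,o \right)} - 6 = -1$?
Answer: $-57$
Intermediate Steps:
$c{\left(v,o \right)} = 5$ ($c{\left(v,o \right)} = 6 - 1 = 5$)
$Z{\left(m,R \right)} = 15 + 3 m$ ($Z{\left(m,R \right)} = \left(m + 5\right) 3 = \left(5 + m\right) 3 = 15 + 3 m$)
$Z{\left(-1,-5 \right)} - 69 = \left(15 + 3 \left(-1\right)\right) - 69 = \left(15 - 3\right) - 69 = 12 - 69 = -57$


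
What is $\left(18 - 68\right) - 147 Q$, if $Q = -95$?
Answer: $13915$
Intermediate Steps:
$\left(18 - 68\right) - 147 Q = \left(18 - 68\right) - -13965 = -50 + 13965 = 13915$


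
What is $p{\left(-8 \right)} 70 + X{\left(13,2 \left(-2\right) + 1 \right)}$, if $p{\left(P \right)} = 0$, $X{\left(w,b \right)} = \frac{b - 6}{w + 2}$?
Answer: $- \frac{3}{5} \approx -0.6$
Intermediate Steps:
$X{\left(w,b \right)} = \frac{-6 + b}{2 + w}$
$p{\left(-8 \right)} 70 + X{\left(13,2 \left(-2\right) + 1 \right)} = 0 \cdot 70 + \frac{-6 + \left(2 \left(-2\right) + 1\right)}{2 + 13} = 0 + \frac{-6 + \left(-4 + 1\right)}{15} = 0 + \frac{-6 - 3}{15} = 0 + \frac{1}{15} \left(-9\right) = 0 - \frac{3}{5} = - \frac{3}{5}$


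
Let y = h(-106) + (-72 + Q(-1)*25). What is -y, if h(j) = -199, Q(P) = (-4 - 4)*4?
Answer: 1071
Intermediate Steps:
Q(P) = -32 (Q(P) = -8*4 = -32)
y = -1071 (y = -199 + (-72 - 32*25) = -199 + (-72 - 800) = -199 - 872 = -1071)
-y = -1*(-1071) = 1071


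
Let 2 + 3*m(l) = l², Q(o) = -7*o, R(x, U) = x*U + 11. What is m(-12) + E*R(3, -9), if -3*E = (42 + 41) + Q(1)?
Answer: 1358/3 ≈ 452.67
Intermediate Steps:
R(x, U) = 11 + U*x (R(x, U) = U*x + 11 = 11 + U*x)
E = -76/3 (E = -((42 + 41) - 7*1)/3 = -(83 - 7)/3 = -⅓*76 = -76/3 ≈ -25.333)
m(l) = -⅔ + l²/3
m(-12) + E*R(3, -9) = (-⅔ + (⅓)*(-12)²) - 76*(11 - 9*3)/3 = (-⅔ + (⅓)*144) - 76*(11 - 27)/3 = (-⅔ + 48) - 76/3*(-16) = 142/3 + 1216/3 = 1358/3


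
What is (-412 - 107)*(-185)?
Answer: 96015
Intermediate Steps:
(-412 - 107)*(-185) = -519*(-185) = 96015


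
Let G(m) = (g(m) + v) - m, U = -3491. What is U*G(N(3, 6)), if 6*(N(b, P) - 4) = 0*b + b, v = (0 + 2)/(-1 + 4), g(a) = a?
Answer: -6982/3 ≈ -2327.3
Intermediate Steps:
v = 2/3 ≈ 0.66667
N(b, P) = 4 + b/6 (N(b, P) = 4 + (0*b + b)/6 = 4 + (0 + b)/6 = 4 + b/6)
G(m) = 2/3 (G(m) = (m + 2/3) - m = (2/3 + m) - m = 2/3)
U*G(N(3, 6)) = -3491*2/3 = -6982/3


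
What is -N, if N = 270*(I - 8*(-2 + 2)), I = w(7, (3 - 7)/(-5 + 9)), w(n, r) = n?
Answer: -1890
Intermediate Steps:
I = 7
N = 1890 (N = 270*(7 - 8*(-2 + 2)) = 270*(7 - 8*0) = 270*(7 + 0) = 270*7 = 1890)
-N = -1*1890 = -1890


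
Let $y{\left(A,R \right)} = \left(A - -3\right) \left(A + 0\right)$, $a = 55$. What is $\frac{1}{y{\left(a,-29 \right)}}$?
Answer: $\frac{1}{3190} \approx 0.00031348$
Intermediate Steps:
$y{\left(A,R \right)} = A \left(3 + A\right)$ ($y{\left(A,R \right)} = \left(A + 3\right) A = \left(3 + A\right) A = A \left(3 + A\right)$)
$\frac{1}{y{\left(a,-29 \right)}} = \frac{1}{55 \left(3 + 55\right)} = \frac{1}{55 \cdot 58} = \frac{1}{3190}$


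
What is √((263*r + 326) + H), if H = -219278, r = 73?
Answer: I*√199753 ≈ 446.94*I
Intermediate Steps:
√((263*r + 326) + H) = √((263*73 + 326) - 219278) = √((19199 + 326) - 219278) = √(19525 - 219278) = √(-199753) = I*√199753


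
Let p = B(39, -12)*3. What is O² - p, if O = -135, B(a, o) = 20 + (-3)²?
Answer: 18138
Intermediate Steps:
B(a, o) = 29 (B(a, o) = 20 + 9 = 29)
p = 87 (p = 29*3 = 87)
O² - p = (-135)² - 1*87 = 18225 - 87 = 18138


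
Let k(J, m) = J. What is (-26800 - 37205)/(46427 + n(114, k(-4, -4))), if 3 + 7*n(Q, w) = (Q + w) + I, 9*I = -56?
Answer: -4032315/2925808 ≈ -1.3782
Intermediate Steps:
I = -56/9 (I = (⅑)*(-56) = -56/9 ≈ -6.2222)
n(Q, w) = -83/63 + Q/7 + w/7 (n(Q, w) = -3/7 + ((Q + w) - 56/9)/7 = -3/7 + (-56/9 + Q + w)/7 = -3/7 + (-8/9 + Q/7 + w/7) = -83/63 + Q/7 + w/7)
(-26800 - 37205)/(46427 + n(114, k(-4, -4))) = (-26800 - 37205)/(46427 + (-83/63 + (⅐)*114 + (⅐)*(-4))) = -64005/(46427 + (-83/63 + 114/7 - 4/7)) = -64005/(46427 + 907/63) = -64005/2925808/63 = -64005*63/2925808 = -4032315/2925808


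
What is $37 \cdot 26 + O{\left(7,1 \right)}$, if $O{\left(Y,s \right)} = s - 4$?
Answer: $959$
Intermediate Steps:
$O{\left(Y,s \right)} = -4 + s$
$37 \cdot 26 + O{\left(7,1 \right)} = 37 \cdot 26 + \left(-4 + 1\right) = 962 - 3 = 959$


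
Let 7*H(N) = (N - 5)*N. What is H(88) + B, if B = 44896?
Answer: 321576/7 ≈ 45939.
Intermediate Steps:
H(N) = N*(-5 + N)/7 (H(N) = ((N - 5)*N)/7 = ((-5 + N)*N)/7 = (N*(-5 + N))/7 = N*(-5 + N)/7)
H(88) + B = (⅐)*88*(-5 + 88) + 44896 = (⅐)*88*83 + 44896 = 7304/7 + 44896 = 321576/7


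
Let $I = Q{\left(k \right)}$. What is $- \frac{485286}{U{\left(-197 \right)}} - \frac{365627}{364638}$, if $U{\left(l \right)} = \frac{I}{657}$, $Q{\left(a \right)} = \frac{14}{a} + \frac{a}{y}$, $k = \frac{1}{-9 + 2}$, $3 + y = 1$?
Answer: $\frac{542539927599349}{166639566} \approx 3.2558 \cdot 10^{6}$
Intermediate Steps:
$y = -2$ ($y = -3 + 1 = -2$)
$k = - \frac{1}{7}$ ($k = \frac{1}{-7} = - \frac{1}{7} \approx -0.14286$)
$Q{\left(a \right)} = \frac{14}{a} - \frac{a}{2}$ ($Q{\left(a \right)} = \frac{14}{a} + \frac{a}{-2} = \frac{14}{a} + a \left(- \frac{1}{2}\right) = \frac{14}{a} - \frac{a}{2}$)
$I = - \frac{1371}{14}$ ($I = \frac{14}{- \frac{1}{7}} - - \frac{1}{14} = 14 \left(-7\right) + \frac{1}{14} = -98 + \frac{1}{14} = - \frac{1371}{14} \approx -97.929$)
$U{\left(l \right)} = - \frac{457}{3066}$ ($U{\left(l \right)} = - \frac{1371}{14 \cdot 657} = \left(- \frac{1371}{14}\right) \frac{1}{657} = - \frac{457}{3066}$)
$- \frac{485286}{U{\left(-197 \right)}} - \frac{365627}{364638} = - \frac{485286}{- \frac{457}{3066}} - \frac{365627}{364638} = \left(-485286\right) \left(- \frac{3066}{457}\right) - \frac{365627}{364638} = \frac{1487886876}{457} - \frac{365627}{364638} = \frac{542539927599349}{166639566}$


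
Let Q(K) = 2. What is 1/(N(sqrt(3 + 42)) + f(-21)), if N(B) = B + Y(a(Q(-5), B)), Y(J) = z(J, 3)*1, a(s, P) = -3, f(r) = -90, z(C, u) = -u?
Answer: -31/2868 - sqrt(5)/2868 ≈ -0.011589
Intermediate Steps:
Y(J) = -3 (Y(J) = -1*3*1 = -3*1 = -3)
N(B) = -3 + B (N(B) = B - 3 = -3 + B)
1/(N(sqrt(3 + 42)) + f(-21)) = 1/((-3 + sqrt(3 + 42)) - 90) = 1/((-3 + sqrt(45)) - 90) = 1/((-3 + 3*sqrt(5)) - 90) = 1/(-93 + 3*sqrt(5))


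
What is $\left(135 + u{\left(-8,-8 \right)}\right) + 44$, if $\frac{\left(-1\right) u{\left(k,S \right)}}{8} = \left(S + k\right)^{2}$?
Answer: $-1869$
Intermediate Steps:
$u{\left(k,S \right)} = - 8 \left(S + k\right)^{2}$
$\left(135 + u{\left(-8,-8 \right)}\right) + 44 = \left(135 - 8 \left(-8 - 8\right)^{2}\right) + 44 = \left(135 - 8 \left(-16\right)^{2}\right) + 44 = \left(135 - 2048\right) + 44 = -1913 + 44 = -1869$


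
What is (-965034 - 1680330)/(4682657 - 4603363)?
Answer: -1322682/39647 ≈ -33.361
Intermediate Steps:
(-965034 - 1680330)/(4682657 - 4603363) = -2645364/79294 = -2645364*1/79294 = -1322682/39647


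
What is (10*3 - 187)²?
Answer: 24649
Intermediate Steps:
(10*3 - 187)² = (30 - 187)² = (-157)² = 24649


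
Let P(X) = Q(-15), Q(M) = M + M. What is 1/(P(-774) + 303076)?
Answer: 1/303046 ≈ 3.2998e-6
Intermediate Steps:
Q(M) = 2*M
P(X) = -30 (P(X) = 2*(-15) = -30)
1/(P(-774) + 303076) = 1/(-30 + 303076) = 1/303046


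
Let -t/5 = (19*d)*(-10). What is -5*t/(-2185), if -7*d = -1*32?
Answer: 1600/161 ≈ 9.9379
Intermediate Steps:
d = 32/7 (d = -(-1)*32/7 = -1/7*(-32) = 32/7 ≈ 4.5714)
t = 30400/7 (t = -5*19*(32/7)*(-10) = -3040*(-10)/7 = -5*(-6080/7) = 30400/7 ≈ 4342.9)
-5*t/(-2185) = -152000/(7*(-2185)) = -152000*(-1)/(7*2185) = -5*(-320/161) = 1600/161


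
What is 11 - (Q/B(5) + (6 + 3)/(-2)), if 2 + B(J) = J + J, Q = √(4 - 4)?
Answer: 31/2 ≈ 15.500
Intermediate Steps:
Q = 0 (Q = √0 = 0)
B(J) = -2 + 2*J (B(J) = -2 + (J + J) = -2 + 2*J)
11 - (Q/B(5) + (6 + 3)/(-2)) = 11 - (0/(-2 + 2*5) + (6 + 3)/(-2)) = 11 - (0/(-2 + 10) + 9*(-½)) = 11 - (0/8 - 9/2) = 11 - (0*(⅛) - 9/2) = 11 - (0 - 9/2) = 11 - 1*(-9/2) = 11 + 9/2 = 31/2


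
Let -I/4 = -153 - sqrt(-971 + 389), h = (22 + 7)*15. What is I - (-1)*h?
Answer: 1047 + 4*I*sqrt(582) ≈ 1047.0 + 96.499*I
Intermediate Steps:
h = 435 (h = 29*15 = 435)
I = 612 + 4*I*sqrt(582) (I = -4*(-153 - sqrt(-971 + 389)) = -4*(-153 - sqrt(-582)) = -4*(-153 - I*sqrt(582)) = 612 + 4*I*sqrt(582) ≈ 612.0 + 96.499*I)
I - (-1)*h = (612 + 4*I*sqrt(582)) - (-1)*435 = (612 + 4*I*sqrt(582)) - 1*(-435) = (612 + 4*I*sqrt(582)) + 435 = 1047 + 4*I*sqrt(582)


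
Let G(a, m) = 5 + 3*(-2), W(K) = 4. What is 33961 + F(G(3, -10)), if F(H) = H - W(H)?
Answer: 33956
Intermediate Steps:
G(a, m) = -1 (G(a, m) = 5 - 6 = -1)
F(H) = -4 + H (F(H) = H - 1*4 = H - 4 = -4 + H)
33961 + F(G(3, -10)) = 33961 + (-4 - 1) = 33961 - 5 = 33956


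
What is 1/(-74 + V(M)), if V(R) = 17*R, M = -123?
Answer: -1/2165 ≈ -0.00046189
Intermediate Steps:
1/(-74 + V(M)) = 1/(-74 + 17*(-123)) = 1/(-74 - 2091) = 1/(-2165) = -1/2165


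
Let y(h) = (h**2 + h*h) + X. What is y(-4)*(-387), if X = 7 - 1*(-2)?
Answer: -15867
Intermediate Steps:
X = 9 (X = 7 + 2 = 9)
y(h) = 9 + 2*h**2 (y(h) = (h**2 + h*h) + 9 = (h**2 + h**2) + 9 = 2*h**2 + 9 = 9 + 2*h**2)
y(-4)*(-387) = (9 + 2*(-4)**2)*(-387) = (9 + 2*16)*(-387) = (9 + 32)*(-387) = 41*(-387) = -15867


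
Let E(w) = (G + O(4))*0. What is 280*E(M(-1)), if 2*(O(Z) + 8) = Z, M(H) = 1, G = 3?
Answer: 0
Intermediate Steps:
O(Z) = -8 + Z/2
E(w) = 0 (E(w) = (3 + (-8 + (½)*4))*0 = (3 + (-8 + 2))*0 = (3 - 6)*0 = -3*0 = 0)
280*E(M(-1)) = 280*0 = 0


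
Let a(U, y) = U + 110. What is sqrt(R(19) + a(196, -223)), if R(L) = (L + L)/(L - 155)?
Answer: sqrt(353413)/34 ≈ 17.485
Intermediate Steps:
a(U, y) = 110 + U
R(L) = 2*L/(-155 + L) (R(L) = (2*L)/(-155 + L) = 2*L/(-155 + L))
sqrt(R(19) + a(196, -223)) = sqrt(2*19/(-155 + 19) + (110 + 196)) = sqrt(2*19/(-136) + 306) = sqrt(2*19*(-1/136) + 306) = sqrt(-19/68 + 306) = sqrt(20789/68) = sqrt(353413)/34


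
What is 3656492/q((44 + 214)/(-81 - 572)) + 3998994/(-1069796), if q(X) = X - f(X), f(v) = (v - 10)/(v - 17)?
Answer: -7253695616474838437/1969276732514 ≈ -3.6834e+6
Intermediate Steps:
f(v) = (-10 + v)/(-17 + v)
q(X) = X - (-10 + X)/(-17 + X)
3656492/q((44 + 214)/(-81 - 572)) + 3998994/(-1069796) = 3656492/(((10 - (44 + 214)/(-81 - 572) + ((44 + 214)/(-81 - 572))*(-17 + (44 + 214)/(-81 - 572)))/(-17 + (44 + 214)/(-81 - 572)))) + 3998994/(-1069796) = 3656492/(((10 - 258/(-653) + (258/(-653))*(-17 + 258/(-653)))/(-17 + 258/(-653)))) + 3998994*(-1/1069796) = 3656492/(((10 - 258*(-1)/653 + (258*(-1/653))*(-17 + 258*(-1/653)))/(-17 + 258*(-1/653)))) - 1999497/534898 = 3656492/(((10 - 1*(-258/653) - 258*(-17 - 258/653)/653)/(-17 - 258/653))) - 1999497/534898 = 3656492/(((10 + 258/653 - 258/653*(-11359/653))/(-11359/653))) - 1999497/534898 = 3656492/((-653*(10 + 258/653 + 2930622/426409)/11359)) - 1999497/534898 = 3656492/((-653/11359*7363186/426409)) - 1999497/534898 = 3656492/(-7363186/7417427) - 1999497/534898 = 3656492*(-7417427/7363186) - 1999497/534898 = -13560881243042/3681593 - 1999497/534898 = -7253695616474838437/1969276732514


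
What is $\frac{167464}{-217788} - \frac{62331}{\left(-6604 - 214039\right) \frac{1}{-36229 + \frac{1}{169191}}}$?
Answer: $- \frac{2311541910334123036}{225838955765379} \approx -10235.0$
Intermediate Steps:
$\frac{167464}{-217788} - \frac{62331}{\left(-6604 - 214039\right) \frac{1}{-36229 + \frac{1}{169191}}} = 167464 \left(- \frac{1}{217788}\right) - \frac{62331}{\left(-220643\right) \frac{1}{-36229 + \frac{1}{169191}}} = - \frac{41866}{54447} - \frac{62331}{\left(-220643\right) \frac{1}{- \frac{6129620738}{169191}}} = - \frac{41866}{54447} - \frac{62331}{\left(-220643\right) \left(- \frac{169191}{6129620738}\right)} = - \frac{41866}{54447} - \frac{62331}{\frac{37330809813}{6129620738}} = - \frac{41866}{54447} - \frac{127355130073426}{12443603271} = - \frac{2311541910334123036}{225838955765379}$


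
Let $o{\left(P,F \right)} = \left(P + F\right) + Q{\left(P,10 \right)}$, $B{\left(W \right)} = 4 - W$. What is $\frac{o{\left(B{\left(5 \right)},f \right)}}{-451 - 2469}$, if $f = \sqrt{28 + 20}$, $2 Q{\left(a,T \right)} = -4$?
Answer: $\frac{3}{2920} - \frac{\sqrt{3}}{730} \approx -0.0013453$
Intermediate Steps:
$Q{\left(a,T \right)} = -2$ ($Q{\left(a,T \right)} = \frac{1}{2} \left(-4\right) = -2$)
$f = 4 \sqrt{3}$ ($f = \sqrt{48} = 4 \sqrt{3} \approx 6.9282$)
$o{\left(P,F \right)} = -2 + F + P$ ($o{\left(P,F \right)} = \left(P + F\right) - 2 = \left(F + P\right) - 2 = -2 + F + P$)
$\frac{o{\left(B{\left(5 \right)},f \right)}}{-451 - 2469} = \frac{-2 + 4 \sqrt{3} + \left(4 - 5\right)}{-451 - 2469} = \frac{-2 + 4 \sqrt{3} + \left(4 - 5\right)}{-2920} = \left(-2 + 4 \sqrt{3} - 1\right) \left(- \frac{1}{2920}\right) = \left(-3 + 4 \sqrt{3}\right) \left(- \frac{1}{2920}\right) = \frac{3}{2920} - \frac{\sqrt{3}}{730}$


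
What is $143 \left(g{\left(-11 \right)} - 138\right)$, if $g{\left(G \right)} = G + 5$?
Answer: $-20592$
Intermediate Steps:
$g{\left(G \right)} = 5 + G$
$143 \left(g{\left(-11 \right)} - 138\right) = 143 \left(\left(5 - 11\right) - 138\right) = 143 \left(-6 - 138\right) = 143 \left(-144\right) = -20592$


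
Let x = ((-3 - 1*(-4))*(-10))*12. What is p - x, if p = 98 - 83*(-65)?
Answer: 5613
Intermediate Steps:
p = 5493 (p = 98 + 5395 = 5493)
x = -120 (x = ((-3 + 4)*(-10))*12 = (1*(-10))*12 = -10*12 = -120)
p - x = 5493 - 1*(-120) = 5493 + 120 = 5613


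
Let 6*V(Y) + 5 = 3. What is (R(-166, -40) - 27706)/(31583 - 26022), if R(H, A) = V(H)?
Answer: -83119/16683 ≈ -4.9823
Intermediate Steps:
V(Y) = -1/3 (V(Y) = -5/6 + (1/6)*3 = -5/6 + 1/2 = -1/3)
R(H, A) = -1/3
(R(-166, -40) - 27706)/(31583 - 26022) = (-1/3 - 27706)/(31583 - 26022) = -83119/3/5561 = -83119/3*1/5561 = -83119/16683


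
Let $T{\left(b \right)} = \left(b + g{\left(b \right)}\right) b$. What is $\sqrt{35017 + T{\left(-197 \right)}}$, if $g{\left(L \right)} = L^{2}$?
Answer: $3 i \sqrt{841283} \approx 2751.6 i$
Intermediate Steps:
$T{\left(b \right)} = b \left(b + b^{2}\right)$ ($T{\left(b \right)} = \left(b + b^{2}\right) b = b \left(b + b^{2}\right)$)
$\sqrt{35017 + T{\left(-197 \right)}} = \sqrt{35017 + \left(-197\right)^{2} \left(1 - 197\right)} = \sqrt{35017 + 38809 \left(-196\right)} = \sqrt{35017 - 7606564} = \sqrt{-7571547} = 3 i \sqrt{841283}$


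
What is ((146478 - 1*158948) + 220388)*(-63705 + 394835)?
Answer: 68847887340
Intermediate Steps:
((146478 - 1*158948) + 220388)*(-63705 + 394835) = ((146478 - 158948) + 220388)*331130 = (-12470 + 220388)*331130 = 207918*331130 = 68847887340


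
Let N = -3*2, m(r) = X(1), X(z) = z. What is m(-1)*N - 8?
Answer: -14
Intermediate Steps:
m(r) = 1
N = -6
m(-1)*N - 8 = 1*(-6) - 8 = -6 - 8 = -14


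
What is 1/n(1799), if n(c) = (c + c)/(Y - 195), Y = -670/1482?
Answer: -10345/190437 ≈ -0.054322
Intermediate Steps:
Y = -335/741 (Y = -670*1/1482 = -335/741 ≈ -0.45209)
n(c) = -741*c/72415 (n(c) = (c + c)/(-335/741 - 195) = (2*c)/(-144830/741) = (2*c)*(-741/144830) = -741*c/72415)
1/n(1799) = 1/(-741/72415*1799) = 1/(-190437/10345) = -10345/190437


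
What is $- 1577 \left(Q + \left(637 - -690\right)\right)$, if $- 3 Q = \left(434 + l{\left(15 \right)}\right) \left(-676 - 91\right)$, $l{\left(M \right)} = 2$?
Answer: $- \frac{533645761}{3} \approx -1.7788 \cdot 10^{8}$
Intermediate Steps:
$Q = \frac{334412}{3}$ ($Q = - \frac{\left(434 + 2\right) \left(-676 - 91\right)}{3} = - \frac{436 \left(-767\right)}{3} = \left(- \frac{1}{3}\right) \left(-334412\right) = \frac{334412}{3} \approx 1.1147 \cdot 10^{5}$)
$- 1577 \left(Q + \left(637 - -690\right)\right) = - 1577 \left(\frac{334412}{3} + \left(637 - -690\right)\right) = - 1577 \left(\frac{334412}{3} + \left(637 + 690\right)\right) = - 1577 \left(\frac{334412}{3} + 1327\right) = \left(-1577\right) \frac{338393}{3} = - \frac{533645761}{3}$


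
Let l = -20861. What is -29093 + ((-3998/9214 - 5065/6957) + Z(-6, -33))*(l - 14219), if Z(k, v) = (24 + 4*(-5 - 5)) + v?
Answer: 55466906254313/32050899 ≈ 1.7306e+6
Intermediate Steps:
Z(k, v) = -16 + v (Z(k, v) = (24 + 4*(-10)) + v = (24 - 40) + v = -16 + v)
-29093 + ((-3998/9214 - 5065/6957) + Z(-6, -33))*(l - 14219) = -29093 + ((-3998/9214 - 5065/6957) + (-16 - 33))*(-20861 - 14219) = -29093 + ((-3998*1/9214 - 5065*1/6957) - 49)*(-35080) = -29093 + ((-1999/4607 - 5065/6957) - 49)*(-35080) = -29093 + (-37241498/32050899 - 49)*(-35080) = -29093 - 1607735549/32050899*(-35080) = -29093 + 56399363058920/32050899 = 55466906254313/32050899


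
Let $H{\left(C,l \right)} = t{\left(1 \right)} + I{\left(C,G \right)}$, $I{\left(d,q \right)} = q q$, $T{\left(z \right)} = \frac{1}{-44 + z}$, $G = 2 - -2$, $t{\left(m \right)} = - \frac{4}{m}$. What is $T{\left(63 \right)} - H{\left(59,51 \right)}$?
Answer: $- \frac{227}{19} \approx -11.947$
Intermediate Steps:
$G = 4$ ($G = 2 + 2 = 4$)
$I{\left(d,q \right)} = q^{2}$
$H{\left(C,l \right)} = 12$ ($H{\left(C,l \right)} = - \frac{4}{1} + 4^{2} = \left(-4\right) 1 + 16 = -4 + 16 = 12$)
$T{\left(63 \right)} - H{\left(59,51 \right)} = \frac{1}{-44 + 63} - 12 = \frac{1}{19} - 12 = - \frac{227}{19}$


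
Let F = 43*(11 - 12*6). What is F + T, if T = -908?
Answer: -3531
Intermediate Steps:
F = -2623 (F = 43*(11 - 72) = 43*(-61) = -2623)
F + T = -2623 - 908 = -3531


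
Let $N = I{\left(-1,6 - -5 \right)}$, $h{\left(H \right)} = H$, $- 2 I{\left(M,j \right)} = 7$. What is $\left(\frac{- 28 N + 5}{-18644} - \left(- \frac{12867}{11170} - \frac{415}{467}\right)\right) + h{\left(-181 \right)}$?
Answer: $- \frac{8702562135707}{48627187580} \approx -178.96$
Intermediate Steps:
$I{\left(M,j \right)} = - \frac{7}{2}$ ($I{\left(M,j \right)} = \left(- \frac{1}{2}\right) 7 = - \frac{7}{2}$)
$N = - \frac{7}{2} \approx -3.5$
$\left(\frac{- 28 N + 5}{-18644} - \left(- \frac{12867}{11170} - \frac{415}{467}\right)\right) + h{\left(-181 \right)} = \left(\frac{\left(-28\right) \left(- \frac{7}{2}\right) + 5}{-18644} - \left(- \frac{12867}{11170} - \frac{415}{467}\right)\right) - 181 = \left(\left(98 + 5\right) \left(- \frac{1}{18644}\right) - - \frac{10644439}{5216390}\right) - 181 = \left(103 \left(- \frac{1}{18644}\right) + \left(\frac{415}{467} + \frac{12867}{11170}\right)\right) - 181 = \left(- \frac{103}{18644} + \frac{10644439}{5216390}\right) - 181 = \frac{98958816273}{48627187580} - 181 = - \frac{8702562135707}{48627187580}$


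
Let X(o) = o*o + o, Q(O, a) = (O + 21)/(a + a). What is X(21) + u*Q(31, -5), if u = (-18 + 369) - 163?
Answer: -2578/5 ≈ -515.60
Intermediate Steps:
Q(O, a) = (21 + O)/(2*a) (Q(O, a) = (21 + O)/((2*a)) = (21 + O)*(1/(2*a)) = (21 + O)/(2*a))
X(o) = o + o**2 (X(o) = o**2 + o = o + o**2)
u = 188 (u = 351 - 163 = 188)
X(21) + u*Q(31, -5) = 21*(1 + 21) + 188*((1/2)*(21 + 31)/(-5)) = 21*22 + 188*((1/2)*(-1/5)*52) = 462 + 188*(-26/5) = 462 - 4888/5 = -2578/5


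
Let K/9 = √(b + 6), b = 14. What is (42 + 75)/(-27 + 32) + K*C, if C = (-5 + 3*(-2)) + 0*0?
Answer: 117/5 - 198*√5 ≈ -419.34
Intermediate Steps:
K = 18*√5 (K = 9*√(14 + 6) = 9*√20 = 9*(2*√5) = 18*√5 ≈ 40.249)
C = -11 (C = (-5 - 6) + 0 = -11 + 0 = -11)
(42 + 75)/(-27 + 32) + K*C = (42 + 75)/(-27 + 32) + (18*√5)*(-11) = 117/5 - 198*√5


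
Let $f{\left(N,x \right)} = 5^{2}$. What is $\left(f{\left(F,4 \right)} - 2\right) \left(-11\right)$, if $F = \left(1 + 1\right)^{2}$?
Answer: $-253$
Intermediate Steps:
$F = 4$ ($F = 2^{2} = 4$)
$f{\left(N,x \right)} = 25$
$\left(f{\left(F,4 \right)} - 2\right) \left(-11\right) = \left(25 - 2\right) \left(-11\right) = 23 \left(-11\right) = -253$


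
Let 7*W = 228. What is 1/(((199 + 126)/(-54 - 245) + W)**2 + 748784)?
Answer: 25921/19434924825 ≈ 1.3337e-6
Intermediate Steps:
W = 228/7 (W = (1/7)*228 = 228/7 ≈ 32.571)
1/(((199 + 126)/(-54 - 245) + W)**2 + 748784) = 1/(((199 + 126)/(-54 - 245) + 228/7)**2 + 748784) = 1/((325/(-299) + 228/7)**2 + 748784) = 1/((325*(-1/299) + 228/7)**2 + 748784) = 1/((-25/23 + 228/7)**2 + 748784) = 1/((5069/161)**2 + 748784) = 1/(25694761/25921 + 748784) = 1/(19434924825/25921) = 25921/19434924825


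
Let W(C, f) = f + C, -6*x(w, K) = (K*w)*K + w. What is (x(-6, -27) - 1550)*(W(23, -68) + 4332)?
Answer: -3515340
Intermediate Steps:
x(w, K) = -w/6 - w*K²/6 (x(w, K) = -((K*w)*K + w)/6 = -(w*K² + w)/6 = -(w + w*K²)/6 = -w/6 - w*K²/6)
W(C, f) = C + f
(x(-6, -27) - 1550)*(W(23, -68) + 4332) = (-⅙*(-6)*(1 + (-27)²) - 1550)*((23 - 68) + 4332) = (-⅙*(-6)*(1 + 729) - 1550)*(-45 + 4332) = (-⅙*(-6)*730 - 1550)*4287 = (730 - 1550)*4287 = -820*4287 = -3515340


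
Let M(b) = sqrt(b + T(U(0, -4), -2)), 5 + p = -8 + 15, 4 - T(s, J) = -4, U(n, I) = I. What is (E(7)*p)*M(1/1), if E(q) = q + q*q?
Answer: 336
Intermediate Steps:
T(s, J) = 8 (T(s, J) = 4 - 1*(-4) = 4 + 4 = 8)
E(q) = q + q**2
p = 2 (p = -5 + (-8 + 15) = -5 + 7 = 2)
M(b) = sqrt(8 + b) (M(b) = sqrt(b + 8) = sqrt(8 + b))
(E(7)*p)*M(1/1) = ((7*(1 + 7))*2)*sqrt(8 + 1/1) = ((7*8)*2)*sqrt(8 + 1*1) = (56*2)*sqrt(8 + 1) = 112*sqrt(9) = 112*3 = 336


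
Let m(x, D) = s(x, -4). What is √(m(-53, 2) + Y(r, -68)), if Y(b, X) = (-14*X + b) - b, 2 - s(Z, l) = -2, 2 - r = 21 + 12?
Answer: 2*√239 ≈ 30.919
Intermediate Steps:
r = -31 (r = 2 - (21 + 12) = 2 - 1*33 = 2 - 33 = -31)
s(Z, l) = 4 (s(Z, l) = 2 - 1*(-2) = 2 + 2 = 4)
m(x, D) = 4
Y(b, X) = -14*X (Y(b, X) = (b - 14*X) - b = -14*X)
√(m(-53, 2) + Y(r, -68)) = √(4 - 14*(-68)) = √(4 + 952) = √956 = 2*√239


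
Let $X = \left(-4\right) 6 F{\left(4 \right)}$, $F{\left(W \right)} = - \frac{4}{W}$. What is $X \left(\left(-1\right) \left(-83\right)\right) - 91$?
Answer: $1901$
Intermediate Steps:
$X = 24$ ($X = \left(-4\right) 6 \left(- \frac{4}{4}\right) = - 24 \left(\left(-4\right) \frac{1}{4}\right) = \left(-24\right) \left(-1\right) = 24$)
$X \left(\left(-1\right) \left(-83\right)\right) - 91 = 24 \left(\left(-1\right) \left(-83\right)\right) - 91 = 24 \cdot 83 - 91 = 1992 - 91 = 1901$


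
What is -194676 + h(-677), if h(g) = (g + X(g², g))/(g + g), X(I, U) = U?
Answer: -194675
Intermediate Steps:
h(g) = 1 (h(g) = (g + g)/(g + g) = (2*g)/((2*g)) = (2*g)*(1/(2*g)) = 1)
-194676 + h(-677) = -194676 + 1 = -194675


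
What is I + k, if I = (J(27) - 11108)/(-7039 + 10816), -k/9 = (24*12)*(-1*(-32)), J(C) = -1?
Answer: -104430199/1259 ≈ -82947.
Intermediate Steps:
k = -82944 (k = -9*24*12*(-1*(-32)) = -2592*32 = -9*9216 = -82944)
I = -3703/1259 (I = (-1 - 11108)/(-7039 + 10816) = -11109/3777 = -11109*1/3777 = -3703/1259 ≈ -2.9412)
I + k = -3703/1259 - 82944 = -104430199/1259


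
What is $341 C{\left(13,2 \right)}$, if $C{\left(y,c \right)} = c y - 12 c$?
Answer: $682$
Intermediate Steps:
$C{\left(y,c \right)} = - 12 c + c y$
$341 C{\left(13,2 \right)} = 341 \cdot 2 \left(-12 + 13\right) = 341 \cdot 2 \cdot 1 = 341 \cdot 2 = 682$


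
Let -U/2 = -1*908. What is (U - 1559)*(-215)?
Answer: -55255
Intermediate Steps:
U = 1816 (U = -(-2)*908 = -2*(-908) = 1816)
(U - 1559)*(-215) = (1816 - 1559)*(-215) = 257*(-215) = -55255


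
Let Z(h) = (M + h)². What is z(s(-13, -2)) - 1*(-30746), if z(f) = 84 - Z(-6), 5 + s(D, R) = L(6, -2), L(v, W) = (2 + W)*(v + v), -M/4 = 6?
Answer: 29930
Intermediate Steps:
M = -24 (M = -4*6 = -24)
L(v, W) = 2*v*(2 + W) (L(v, W) = (2 + W)*(2*v) = 2*v*(2 + W))
Z(h) = (-24 + h)²
s(D, R) = -5 (s(D, R) = -5 + 2*6*(2 - 2) = -5 + 2*6*0 = -5 + 0 = -5)
z(f) = -816 (z(f) = 84 - (-24 - 6)² = 84 - 1*(-30)² = 84 - 1*900 = 84 - 900 = -816)
z(s(-13, -2)) - 1*(-30746) = -816 - 1*(-30746) = -816 + 30746 = 29930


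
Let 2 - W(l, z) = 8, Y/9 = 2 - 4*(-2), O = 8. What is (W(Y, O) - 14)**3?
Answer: -8000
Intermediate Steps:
Y = 90 (Y = 9*(2 - 4*(-2)) = 9*(2 + 8) = 9*10 = 90)
W(l, z) = -6 (W(l, z) = 2 - 1*8 = 2 - 8 = -6)
(W(Y, O) - 14)**3 = (-6 - 14)**3 = (-20)**3 = -8000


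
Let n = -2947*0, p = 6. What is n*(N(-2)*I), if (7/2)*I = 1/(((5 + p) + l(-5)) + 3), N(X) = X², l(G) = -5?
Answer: 0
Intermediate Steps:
n = 0
I = 2/63 (I = 2/(7*(((5 + 6) - 5) + 3)) = 2/(7*((11 - 5) + 3)) = 2/(7*(6 + 3)) = (2/7)/9 = (2/7)*(⅑) = 2/63 ≈ 0.031746)
n*(N(-2)*I) = 0*((-2)²*(2/63)) = 0*(4*(2/63)) = 0*(8/63) = 0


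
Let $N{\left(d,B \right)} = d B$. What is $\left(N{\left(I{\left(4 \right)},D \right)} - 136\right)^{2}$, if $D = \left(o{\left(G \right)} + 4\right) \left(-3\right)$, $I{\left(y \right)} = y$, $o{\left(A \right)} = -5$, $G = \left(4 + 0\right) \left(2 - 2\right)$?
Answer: $15376$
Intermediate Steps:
$G = 0$ ($G = 4 \cdot 0 = 0$)
$D = 3$ ($D = \left(-5 + 4\right) \left(-3\right) = \left(-1\right) \left(-3\right) = 3$)
$N{\left(d,B \right)} = B d$
$\left(N{\left(I{\left(4 \right)},D \right)} - 136\right)^{2} = \left(3 \cdot 4 - 136\right)^{2} = \left(12 - 136\right)^{2} = \left(-124\right)^{2} = 15376$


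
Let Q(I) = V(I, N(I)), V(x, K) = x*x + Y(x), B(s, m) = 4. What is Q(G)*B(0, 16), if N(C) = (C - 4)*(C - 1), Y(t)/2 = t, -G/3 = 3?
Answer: 252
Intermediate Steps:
G = -9 (G = -3*3 = -9)
Y(t) = 2*t
N(C) = (-1 + C)*(-4 + C) (N(C) = (-4 + C)*(-1 + C) = (-1 + C)*(-4 + C))
V(x, K) = x² + 2*x (V(x, K) = x*x + 2*x = x² + 2*x)
Q(I) = I*(2 + I)
Q(G)*B(0, 16) = -9*(2 - 9)*4 = -9*(-7)*4 = 63*4 = 252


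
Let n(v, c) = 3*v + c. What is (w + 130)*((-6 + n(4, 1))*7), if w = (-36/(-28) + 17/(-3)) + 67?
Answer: 28315/3 ≈ 9438.3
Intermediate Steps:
w = 1315/21 (w = (-36*(-1/28) + 17*(-1/3)) + 67 = (9/7 - 17/3) + 67 = -92/21 + 67 = 1315/21 ≈ 62.619)
n(v, c) = c + 3*v
(w + 130)*((-6 + n(4, 1))*7) = (1315/21 + 130)*((-6 + (1 + 3*4))*7) = 4045*((-6 + (1 + 12))*7)/21 = 4045*((-6 + 13)*7)/21 = 4045*(7*7)/21 = (4045/21)*49 = 28315/3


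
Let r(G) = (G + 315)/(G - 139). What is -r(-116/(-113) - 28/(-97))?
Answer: 3467131/1509163 ≈ 2.2974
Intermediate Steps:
r(G) = (315 + G)/(-139 + G)
-r(-116/(-113) - 28/(-97)) = -(315 + (-116/(-113) - 28/(-97)))/(-139 + (-116/(-113) - 28/(-97))) = -(315 + (-116*(-1/113) - 28*(-1/97)))/(-139 + (-116*(-1/113) - 28*(-1/97))) = -(315 + (116/113 + 28/97))/(-139 + (116/113 + 28/97)) = -(315 + 14416/10961)/(-139 + 14416/10961) = -3467131/((-1509163/10961)*10961) = -(-10961)*3467131/(1509163*10961) = -1*(-3467131/1509163) = 3467131/1509163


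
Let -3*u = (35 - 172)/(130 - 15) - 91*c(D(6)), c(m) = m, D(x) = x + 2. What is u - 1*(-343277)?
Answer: 118514422/345 ≈ 3.4352e+5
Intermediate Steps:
D(x) = 2 + x
u = 83857/345 (u = -((35 - 172)/(130 - 15) - 91*(2 + 6))/3 = -(-137/115 - 91*8)/3 = -(-137*1/115 - 728)/3 = -(-137/115 - 728)/3 = -⅓*(-83857/115) = 83857/345 ≈ 243.06)
u - 1*(-343277) = 83857/345 - 1*(-343277) = 83857/345 + 343277 = 118514422/345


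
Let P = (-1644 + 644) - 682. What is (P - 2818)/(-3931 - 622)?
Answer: 4500/4553 ≈ 0.98836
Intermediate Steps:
P = -1682 (P = -1000 - 682 = -1682)
(P - 2818)/(-3931 - 622) = (-1682 - 2818)/(-3931 - 622) = -4500/(-4553) = -4500*(-1/4553) = 4500/4553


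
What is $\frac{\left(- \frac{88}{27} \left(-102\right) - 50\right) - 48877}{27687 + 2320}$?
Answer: $- \frac{437351}{270063} \approx -1.6194$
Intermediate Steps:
$\frac{\left(- \frac{88}{27} \left(-102\right) - 50\right) - 48877}{27687 + 2320} = \frac{\left(\left(-88\right) \frac{1}{27} \left(-102\right) - 50\right) - 48877}{30007} = \left(\left(\left(- \frac{88}{27}\right) \left(-102\right) - 50\right) - 48877\right) \frac{1}{30007} = \left(\left(\frac{2992}{9} - 50\right) - 48877\right) \frac{1}{30007} = \left(\frac{2542}{9} - 48877\right) \frac{1}{30007} = \left(- \frac{437351}{9}\right) \frac{1}{30007} = - \frac{437351}{270063}$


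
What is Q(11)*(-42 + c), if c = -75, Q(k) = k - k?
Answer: 0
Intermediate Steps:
Q(k) = 0
Q(11)*(-42 + c) = 0*(-42 - 75) = 0*(-117) = 0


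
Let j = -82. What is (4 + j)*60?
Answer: -4680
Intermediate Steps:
(4 + j)*60 = (4 - 82)*60 = -78*60 = -4680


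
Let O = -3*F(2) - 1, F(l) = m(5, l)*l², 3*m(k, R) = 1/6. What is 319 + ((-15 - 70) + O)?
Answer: 697/3 ≈ 232.33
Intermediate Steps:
m(k, R) = 1/18 (m(k, R) = (⅓)/6 = (⅓)*(⅙) = 1/18)
F(l) = l²/18
O = -5/3 (O = -2²/6 - 1 = -4/6 - 1 = -3*2/9 - 1 = -⅔ - 1 = -5/3 ≈ -1.6667)
319 + ((-15 - 70) + O) = 319 + ((-15 - 70) - 5/3) = 319 + (-85 - 5/3) = 319 - 260/3 = 697/3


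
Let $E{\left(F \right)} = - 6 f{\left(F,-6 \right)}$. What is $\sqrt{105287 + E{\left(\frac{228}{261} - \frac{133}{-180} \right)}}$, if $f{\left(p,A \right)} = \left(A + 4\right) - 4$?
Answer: $\sqrt{105323} \approx 324.54$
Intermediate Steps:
$f{\left(p,A \right)} = A$ ($f{\left(p,A \right)} = \left(4 + A\right) - 4 = A$)
$E{\left(F \right)} = 36$ ($E{\left(F \right)} = \left(-6\right) \left(-6\right) = 36$)
$\sqrt{105287 + E{\left(\frac{228}{261} - \frac{133}{-180} \right)}} = \sqrt{105287 + 36} = \sqrt{105323}$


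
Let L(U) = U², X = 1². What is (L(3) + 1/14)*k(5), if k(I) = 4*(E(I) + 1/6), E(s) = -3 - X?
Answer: -2921/21 ≈ -139.10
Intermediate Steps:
X = 1
E(s) = -4 (E(s) = -3 - 1*1 = -3 - 1 = -4)
k(I) = -46/3 (k(I) = 4*(-4 + 1/6) = 4*(-4 + ⅙) = 4*(-23/6) = -46/3)
(L(3) + 1/14)*k(5) = (3² + 1/14)*(-46/3) = (9 + 1*(1/14))*(-46/3) = (9 + 1/14)*(-46/3) = (127/14)*(-46/3) = -2921/21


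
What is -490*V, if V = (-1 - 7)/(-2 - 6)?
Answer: -490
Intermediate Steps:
V = 1 (V = -8/(-8) = -8*(-⅛) = 1)
-490*V = -490*1 = -490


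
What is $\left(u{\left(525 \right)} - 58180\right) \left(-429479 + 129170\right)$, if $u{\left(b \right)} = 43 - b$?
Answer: $17616726558$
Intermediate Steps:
$\left(u{\left(525 \right)} - 58180\right) \left(-429479 + 129170\right) = \left(\left(43 - 525\right) - 58180\right) \left(-429479 + 129170\right) = \left(\left(43 - 525\right) - 58180\right) \left(-300309\right) = \left(-482 - 58180\right) \left(-300309\right) = \left(-58662\right) \left(-300309\right) = 17616726558$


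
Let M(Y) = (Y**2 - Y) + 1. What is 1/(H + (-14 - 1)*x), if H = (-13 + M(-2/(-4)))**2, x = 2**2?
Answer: 16/1441 ≈ 0.011103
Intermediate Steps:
M(Y) = 1 + Y**2 - Y
x = 4
H = 2401/16 (H = (-13 + (1 + (-2/(-4))**2 - (-2)/(-4)))**2 = (-13 + (1 + (-2*(-1/4))**2 - (-2)*(-1)/4))**2 = (-13 + (1 + (1/2)**2 - 1*1/2))**2 = (-13 + (1 + 1/4 - 1/2))**2 = (-13 + 3/4)**2 = (-49/4)**2 = 2401/16 ≈ 150.06)
1/(H + (-14 - 1)*x) = 1/(2401/16 + (-14 - 1)*4) = 1/(2401/16 - 15*4) = 1/(2401/16 - 60) = 1/(1441/16) = 16/1441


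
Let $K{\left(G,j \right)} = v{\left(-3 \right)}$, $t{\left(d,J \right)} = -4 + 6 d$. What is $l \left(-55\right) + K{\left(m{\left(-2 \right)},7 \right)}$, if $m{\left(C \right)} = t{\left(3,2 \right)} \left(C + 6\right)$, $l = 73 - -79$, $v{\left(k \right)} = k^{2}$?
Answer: $-8351$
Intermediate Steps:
$l = 152$ ($l = 73 + 79 = 152$)
$m{\left(C \right)} = 84 + 14 C$ ($m{\left(C \right)} = \left(-4 + 6 \cdot 3\right) \left(C + 6\right) = \left(-4 + 18\right) \left(6 + C\right) = 14 \left(6 + C\right) = 84 + 14 C$)
$K{\left(G,j \right)} = 9$ ($K{\left(G,j \right)} = \left(-3\right)^{2} = 9$)
$l \left(-55\right) + K{\left(m{\left(-2 \right)},7 \right)} = 152 \left(-55\right) + 9 = -8360 + 9 = -8351$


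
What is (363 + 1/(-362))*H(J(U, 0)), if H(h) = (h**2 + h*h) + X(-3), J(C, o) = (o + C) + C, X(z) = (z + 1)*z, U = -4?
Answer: 8804135/181 ≈ 48642.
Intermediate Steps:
X(z) = z*(1 + z) (X(z) = (1 + z)*z = z*(1 + z))
J(C, o) = o + 2*C (J(C, o) = (C + o) + C = o + 2*C)
H(h) = 6 + 2*h**2 (H(h) = (h**2 + h*h) - 3*(1 - 3) = (h**2 + h**2) - 3*(-2) = 2*h**2 + 6 = 6 + 2*h**2)
(363 + 1/(-362))*H(J(U, 0)) = (363 + 1/(-362))*(6 + 2*(0 + 2*(-4))**2) = (363 - 1/362)*(6 + 2*(0 - 8)**2) = 131405*(6 + 2*(-8)**2)/362 = 131405*(6 + 2*64)/362 = 131405*(6 + 128)/362 = (131405/362)*134 = 8804135/181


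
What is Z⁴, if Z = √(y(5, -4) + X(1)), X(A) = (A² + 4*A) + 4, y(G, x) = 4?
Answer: 169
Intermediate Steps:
X(A) = 4 + A² + 4*A
Z = √13 (Z = √(4 + (4 + 1² + 4*1)) = √(4 + (4 + 1 + 4)) = √(4 + 9) = √13 ≈ 3.6056)
Z⁴ = (√13)⁴ = 169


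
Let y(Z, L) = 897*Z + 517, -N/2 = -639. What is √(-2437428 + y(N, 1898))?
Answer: I*√1290545 ≈ 1136.0*I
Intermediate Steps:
N = 1278 (N = -2*(-639) = 1278)
y(Z, L) = 517 + 897*Z
√(-2437428 + y(N, 1898)) = √(-2437428 + (517 + 897*1278)) = √(-2437428 + (517 + 1146366)) = √(-2437428 + 1146883) = √(-1290545) = I*√1290545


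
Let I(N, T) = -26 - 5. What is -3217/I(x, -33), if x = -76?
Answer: 3217/31 ≈ 103.77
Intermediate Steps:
I(N, T) = -31
-3217/I(x, -33) = -3217/(-31) = -3217*(-1/31) = 3217/31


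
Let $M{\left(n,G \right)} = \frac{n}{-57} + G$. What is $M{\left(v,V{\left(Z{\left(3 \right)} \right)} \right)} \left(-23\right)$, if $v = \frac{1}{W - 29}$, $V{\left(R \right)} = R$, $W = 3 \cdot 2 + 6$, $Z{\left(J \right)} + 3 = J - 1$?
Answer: $\frac{22264}{969} \approx 22.976$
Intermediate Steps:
$Z{\left(J \right)} = -4 + J$ ($Z{\left(J \right)} = -3 + \left(J - 1\right) = -3 + \left(-1 + J\right) = -4 + J$)
$W = 12$ ($W = 6 + 6 = 12$)
$v = - \frac{1}{17}$ ($v = \frac{1}{12 - 29} = \frac{1}{-17} = - \frac{1}{17} \approx -0.058824$)
$M{\left(n,G \right)} = G - \frac{n}{57}$ ($M{\left(n,G \right)} = - \frac{n}{57} + G = G - \frac{n}{57}$)
$M{\left(v,V{\left(Z{\left(3 \right)} \right)} \right)} \left(-23\right) = \left(\left(-4 + 3\right) - - \frac{1}{969}\right) \left(-23\right) = \left(-1 + \frac{1}{969}\right) \left(-23\right) = \left(- \frac{968}{969}\right) \left(-23\right) = \frac{22264}{969}$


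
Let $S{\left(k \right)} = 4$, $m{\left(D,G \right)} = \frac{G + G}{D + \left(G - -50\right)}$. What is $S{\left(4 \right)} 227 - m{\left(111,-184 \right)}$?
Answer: $892$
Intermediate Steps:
$m{\left(D,G \right)} = \frac{2 G}{50 + D + G}$ ($m{\left(D,G \right)} = \frac{2 G}{D + \left(G + 50\right)} = \frac{2 G}{D + \left(50 + G\right)} = \frac{2 G}{50 + D + G}$)
$S{\left(4 \right)} 227 - m{\left(111,-184 \right)} = 4 \cdot 227 - 2 \left(-184\right) \frac{1}{50 + 111 - 184} = 908 - 2 \left(-184\right) \frac{1}{-23} = 908 - 2 \left(-184\right) \left(- \frac{1}{23}\right) = 908 - 16 = 892$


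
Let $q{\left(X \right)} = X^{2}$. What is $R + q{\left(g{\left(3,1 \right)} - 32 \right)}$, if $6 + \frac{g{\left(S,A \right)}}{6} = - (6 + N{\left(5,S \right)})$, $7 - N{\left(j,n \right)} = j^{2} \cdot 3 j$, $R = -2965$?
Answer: $4423851$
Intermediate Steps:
$N{\left(j,n \right)} = 7 - 3 j^{3}$ ($N{\left(j,n \right)} = 7 - j^{2} \cdot 3 j = 7 - 3 j^{2} j = 7 - 3 j^{3}$)
$g{\left(S,A \right)} = 2136$ ($g{\left(S,A \right)} = -36 + 6 \left(- (6 + \left(7 - 3 \cdot 5^{3}\right))\right) = -36 + 6 \left(- (6 + \left(7 - 375\right))\right) = -36 + 6 \left(- (6 - 368)\right) = -36 + 6 \left(\left(-1\right) \left(-362\right)\right) = -36 + 6 \cdot 362 = -36 + 2172 = 2136$)
$R + q{\left(g{\left(3,1 \right)} - 32 \right)} = -2965 + \left(2136 - 32\right)^{2} = -2965 + 2104^{2} = -2965 + 4426816 = 4423851$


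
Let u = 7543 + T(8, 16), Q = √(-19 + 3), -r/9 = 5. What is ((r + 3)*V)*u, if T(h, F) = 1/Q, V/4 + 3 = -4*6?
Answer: 34215048 - 1134*I ≈ 3.4215e+7 - 1134.0*I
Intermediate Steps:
r = -45 (r = -9*5 = -45)
V = -108 (V = -12 + 4*(-4*6) = -12 + 4*(-24) = -12 - 96 = -108)
Q = 4*I (Q = √(-16) = 4*I ≈ 4.0*I)
T(h, F) = -I/4 (T(h, F) = 1/(4*I) = -I/4)
u = 7543 - I/4 ≈ 7543.0 - 0.25*I
((r + 3)*V)*u = ((-45 + 3)*(-108))*(7543 - I/4) = (-42*(-108))*(7543 - I/4) = 4536*(7543 - I/4) = 34215048 - 1134*I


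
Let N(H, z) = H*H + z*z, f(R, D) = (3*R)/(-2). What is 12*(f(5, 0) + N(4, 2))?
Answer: 150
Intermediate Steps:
f(R, D) = -3*R/2 (f(R, D) = (3*R)*(-½) = -3*R/2)
N(H, z) = H² + z²
12*(f(5, 0) + N(4, 2)) = 12*(-3/2*5 + (4² + 2²)) = 12*(-15/2 + (16 + 4)) = 12*(-15/2 + 20) = 12*(25/2) = 150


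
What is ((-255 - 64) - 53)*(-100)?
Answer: 37200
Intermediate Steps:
((-255 - 64) - 53)*(-100) = (-319 - 53)*(-100) = -372*(-100) = 37200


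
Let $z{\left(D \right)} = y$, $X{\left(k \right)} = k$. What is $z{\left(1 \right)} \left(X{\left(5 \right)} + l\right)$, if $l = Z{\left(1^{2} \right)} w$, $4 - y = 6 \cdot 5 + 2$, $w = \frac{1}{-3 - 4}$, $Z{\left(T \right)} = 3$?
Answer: $-128$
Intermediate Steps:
$w = - \frac{1}{7}$ ($w = \frac{1}{-7} = - \frac{1}{7} \approx -0.14286$)
$y = -28$ ($y = 4 - \left(6 \cdot 5 + 2\right) = 4 - \left(30 + 2\right) = 4 - 32 = -28$)
$l = - \frac{3}{7}$ ($l = 3 \left(- \frac{1}{7}\right) = - \frac{3}{7} \approx -0.42857$)
$z{\left(D \right)} = -28$
$z{\left(1 \right)} \left(X{\left(5 \right)} + l\right) = - 28 \left(5 - \frac{3}{7}\right) = \left(-28\right) \frac{32}{7} = -128$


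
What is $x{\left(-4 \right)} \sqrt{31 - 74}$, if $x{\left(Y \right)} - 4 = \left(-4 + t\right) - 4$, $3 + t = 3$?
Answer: $- 4 i \sqrt{43} \approx - 26.23 i$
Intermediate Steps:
$t = 0$ ($t = -3 + 3 = 0$)
$x{\left(Y \right)} = -4$ ($x{\left(Y \right)} = 4 + \left(\left(-4 + 0\right) - 4\right) = 4 - 8 = -4$)
$x{\left(-4 \right)} \sqrt{31 - 74} = - 4 \sqrt{31 - 74} = - 4 \sqrt{-43} = - 4 i \sqrt{43}$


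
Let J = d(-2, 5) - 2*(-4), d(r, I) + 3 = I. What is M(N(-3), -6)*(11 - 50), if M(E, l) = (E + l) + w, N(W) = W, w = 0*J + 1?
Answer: 312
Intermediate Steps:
d(r, I) = -3 + I
J = 10 (J = (-3 + 5) - 2*(-4) = 2 + 8 = 10)
w = 1 (w = 0*10 + 1 = 0 + 1 = 1)
M(E, l) = 1 + E + l (M(E, l) = (E + l) + 1 = 1 + E + l)
M(N(-3), -6)*(11 - 50) = (1 - 3 - 6)*(11 - 50) = -8*(-39) = 312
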